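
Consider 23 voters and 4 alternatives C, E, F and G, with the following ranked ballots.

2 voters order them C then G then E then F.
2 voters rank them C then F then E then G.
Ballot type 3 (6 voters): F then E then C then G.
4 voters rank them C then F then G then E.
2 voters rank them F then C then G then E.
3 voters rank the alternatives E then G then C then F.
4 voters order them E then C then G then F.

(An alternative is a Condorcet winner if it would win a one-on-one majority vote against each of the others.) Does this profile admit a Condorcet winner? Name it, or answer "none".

none

Head-to-head results (23 voters):
C vs E: C is ranked higher on 2+2+4+2 = 10 ballots, E on 13. E wins 13–10.
C vs F: 2+2+4+3+4 = 15 for C, 8 for F — C by 15–8.
C vs G: C preferred on 2+2+6+4+2+4 = 20 ballots; C wins 20–3.
E vs F: E is ranked higher on 2+3+4 = 9 ballots, F on 14. F wins 14–9.
E vs G: E is ranked higher on 2+6+3+4 = 15 ballots, G on 8. E wins 15–8.
F vs G: F is ranked higher on 2+6+4+2 = 14 ballots, G on 9. F wins 14–9.
Every alternative loses at least once (C loses to E; E loses to F; F loses to C; G loses to C). The majority relation contains the cycle C beats F beats E beats C, so there is no Condorcet winner.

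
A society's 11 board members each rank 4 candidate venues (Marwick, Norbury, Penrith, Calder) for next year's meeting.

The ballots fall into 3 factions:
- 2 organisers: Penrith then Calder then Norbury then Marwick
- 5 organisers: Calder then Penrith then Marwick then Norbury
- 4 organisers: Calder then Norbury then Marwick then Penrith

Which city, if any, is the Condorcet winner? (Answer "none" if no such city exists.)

Calder

Check each pair by majority over 11 ballots:
Marwick vs Norbury: Norbury, 6–5.
Marwick vs Penrith: Penrith, 7–4.
Marwick vs Calder: Calder wins 11–0.
Norbury vs Penrith: 4 for Norbury, 7 for Penrith — Penrith by 7–4.
Norbury vs Calder: 0 for Norbury, 11 for Calder — Calder by 11–0.
Penrith vs Calder: Calder wins 9–2.
Calder defeats every rival head-to-head and is the Condorcet winner.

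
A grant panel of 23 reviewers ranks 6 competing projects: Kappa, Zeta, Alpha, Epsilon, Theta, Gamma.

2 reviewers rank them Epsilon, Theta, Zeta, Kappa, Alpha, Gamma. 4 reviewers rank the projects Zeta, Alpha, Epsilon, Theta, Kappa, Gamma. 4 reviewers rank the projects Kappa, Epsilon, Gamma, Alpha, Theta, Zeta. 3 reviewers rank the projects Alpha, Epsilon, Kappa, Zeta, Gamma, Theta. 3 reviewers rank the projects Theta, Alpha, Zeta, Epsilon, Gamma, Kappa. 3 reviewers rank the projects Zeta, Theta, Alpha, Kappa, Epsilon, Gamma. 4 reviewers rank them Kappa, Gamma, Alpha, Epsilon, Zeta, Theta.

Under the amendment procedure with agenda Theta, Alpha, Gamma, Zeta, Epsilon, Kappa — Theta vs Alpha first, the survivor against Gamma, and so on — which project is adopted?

Round 1: Theta vs Alpha — 8–15, Alpha advances.
Round 2: Alpha vs Gamma — 15–8, Alpha advances.
Round 3: Alpha vs Zeta — 14–9, Alpha advances.
Round 4: Alpha vs Epsilon — 17–6, Alpha advances.
Round 5: Alpha vs Kappa — 13–10, Alpha advances.
The agenda winner is Alpha.

Alpha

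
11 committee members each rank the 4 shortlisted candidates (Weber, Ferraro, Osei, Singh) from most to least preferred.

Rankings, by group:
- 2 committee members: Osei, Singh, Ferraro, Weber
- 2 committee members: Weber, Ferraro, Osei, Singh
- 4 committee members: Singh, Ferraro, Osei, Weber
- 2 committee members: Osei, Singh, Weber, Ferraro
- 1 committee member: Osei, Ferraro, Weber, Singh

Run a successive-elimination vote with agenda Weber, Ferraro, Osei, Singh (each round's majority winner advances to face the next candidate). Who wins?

Round 1: Weber vs Ferraro — 4–7, Ferraro advances.
Round 2: Ferraro vs Osei — 6–5, Ferraro advances.
Round 3: Ferraro vs Singh — 3–8, Singh advances.
Singh survives the agenda.

Singh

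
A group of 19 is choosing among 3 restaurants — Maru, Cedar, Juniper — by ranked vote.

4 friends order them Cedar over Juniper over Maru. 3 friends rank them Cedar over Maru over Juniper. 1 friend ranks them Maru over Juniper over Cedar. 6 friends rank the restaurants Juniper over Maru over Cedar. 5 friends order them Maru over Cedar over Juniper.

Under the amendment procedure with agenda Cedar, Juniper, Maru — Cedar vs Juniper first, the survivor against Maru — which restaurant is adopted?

Maru

Round 1: Cedar vs Juniper — 12–7, Cedar advances.
Round 2: Cedar vs Maru — 7–12, Maru advances.
The agenda winner is Maru.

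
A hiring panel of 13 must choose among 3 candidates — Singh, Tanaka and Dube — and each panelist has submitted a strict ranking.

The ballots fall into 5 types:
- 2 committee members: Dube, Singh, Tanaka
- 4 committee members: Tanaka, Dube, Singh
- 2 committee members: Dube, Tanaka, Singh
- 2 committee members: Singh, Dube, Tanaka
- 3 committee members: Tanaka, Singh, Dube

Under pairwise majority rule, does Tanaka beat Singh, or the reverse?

Ballots ranking Tanaka above Singh: 4 + 2 + 3 = 9.
Ballots ranking Singh above Tanaka: 13 − 9 = 4.
Tanaka wins the head-to-head 9–4.

Tanaka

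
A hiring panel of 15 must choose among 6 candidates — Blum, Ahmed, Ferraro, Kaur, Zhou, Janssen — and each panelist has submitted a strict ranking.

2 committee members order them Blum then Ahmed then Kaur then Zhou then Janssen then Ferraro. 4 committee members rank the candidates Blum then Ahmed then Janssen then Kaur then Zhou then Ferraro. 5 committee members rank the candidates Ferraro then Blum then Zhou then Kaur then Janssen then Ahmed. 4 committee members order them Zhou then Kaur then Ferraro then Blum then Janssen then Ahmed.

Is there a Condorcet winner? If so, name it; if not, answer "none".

Head-to-head results (15 committee members):
Blum vs Ahmed: 2+4+5+4 = 15 for Blum, 0 for Ahmed — Blum by 15–0.
Blum vs Ferraro: Ferraro wins 9–6.
Blum–Kaur: Blum 11–4.
Blum vs Zhou: Blum, 11–4.
Blum vs Janssen: Blum preferred on 2+4+5+4 = 15 ballots; Blum wins 15–0.
Ahmed–Ferraro: Ferraro 9–6.
Ahmed vs Kaur: Ahmed preferred on 2+4 = 6 ballots; Kaur wins 9–6.
Ahmed vs Zhou: Ahmed is ranked higher on 2+4 = 6 ballots, Zhou on 9. Zhou wins 9–6.
Ahmed vs Janssen: Ahmed is ranked higher on 2+4 = 6 ballots, Janssen on 9. Janssen wins 9–6.
Ferraro–Kaur: Kaur 10–5.
Ferraro–Zhou: Zhou 10–5.
Ferraro vs Janssen: Ferraro preferred on 5+4 = 9 ballots; Ferraro wins 9–6.
Kaur vs Zhou: 6 to 9, Zhou.
Kaur vs Janssen: Kaur wins 11–4.
Zhou vs Janssen: 11 to 4, Zhou.
Every candidate loses at least once (Blum loses to Ferraro; Ahmed loses to Blum; Ferraro loses to Kaur; Kaur loses to Blum; Zhou loses to Blum; Janssen loses to Blum). The majority relation contains the cycle Blum → Kaur → Ferraro → Blum, so there is no Condorcet winner.

none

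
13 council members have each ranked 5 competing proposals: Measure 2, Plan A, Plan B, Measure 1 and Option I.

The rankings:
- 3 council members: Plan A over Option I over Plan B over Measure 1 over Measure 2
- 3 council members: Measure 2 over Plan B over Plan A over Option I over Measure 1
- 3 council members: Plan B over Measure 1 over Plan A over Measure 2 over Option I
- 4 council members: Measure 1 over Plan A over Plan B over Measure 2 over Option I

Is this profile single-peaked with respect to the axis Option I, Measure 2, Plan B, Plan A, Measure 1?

Axis positions: Option I=1, Measure 2=2, Plan B=3, Plan A=4, Measure 1=5.
Type 1: ranking walks positions 4-1-3-5-2; Option I is ranked above Plan B even though Plan B lies between Option I and the peak Plan A on the axis — preferences dip and rise again. Not single-peaked.
Type 2 (peak Measure 2 at position 2): ranking walks positions 2-3-4-1-5, expanding outward from the peak — single-peaked.
Type 3: ranking walks positions 3-5-4-2-1; Measure 1 is ranked above Plan A even though Plan A lies between Measure 1 and the peak Plan B on the axis — preferences dip and rise again. Not single-peaked.
Type 4 (peak Measure 1 at position 5): ranking walks positions 5-4-3-2-1, expanding outward from the peak — single-peaked.
Type 1 violates single-peakedness, so the profile is not single-peaked on this axis.

no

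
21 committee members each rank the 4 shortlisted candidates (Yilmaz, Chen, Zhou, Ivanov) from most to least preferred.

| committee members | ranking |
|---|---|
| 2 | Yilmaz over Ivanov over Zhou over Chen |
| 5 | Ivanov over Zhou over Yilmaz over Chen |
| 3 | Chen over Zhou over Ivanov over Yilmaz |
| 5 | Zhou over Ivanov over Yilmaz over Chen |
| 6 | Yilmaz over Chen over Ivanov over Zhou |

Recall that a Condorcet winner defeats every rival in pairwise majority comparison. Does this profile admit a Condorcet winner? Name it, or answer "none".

Ivanov

Check each pair by majority over 21 ballots:
Yilmaz vs Chen: Yilmaz is ranked higher on 2+5+5+6 = 18 ballots, Chen on 3. Yilmaz wins 18–3.
Yilmaz vs Zhou: Yilmaz preferred on 2+6 = 8 ballots; Zhou wins 13–8.
Yilmaz vs Ivanov: Ivanov, 13–8.
Chen vs Zhou: Chen preferred on 3+6 = 9 ballots; Zhou wins 12–9.
Chen vs Ivanov: Ivanov wins 12–9.
Zhou vs Ivanov: Zhou preferred on 3+5 = 8 ballots; Ivanov wins 13–8.
Only Ivanov has no losses; Ivanov is the Condorcet winner.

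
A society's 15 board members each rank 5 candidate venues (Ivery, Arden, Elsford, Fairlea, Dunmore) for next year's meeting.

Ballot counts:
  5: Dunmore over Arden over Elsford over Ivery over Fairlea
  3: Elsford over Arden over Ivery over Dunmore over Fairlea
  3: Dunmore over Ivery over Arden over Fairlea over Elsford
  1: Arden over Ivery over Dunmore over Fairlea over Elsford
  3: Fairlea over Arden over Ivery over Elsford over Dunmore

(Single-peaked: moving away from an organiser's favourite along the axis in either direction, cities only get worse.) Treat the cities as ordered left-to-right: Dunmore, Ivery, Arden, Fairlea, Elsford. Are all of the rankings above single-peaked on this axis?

no

Axis positions: Dunmore=1, Ivery=2, Arden=3, Fairlea=4, Elsford=5.
Bloc 1: ranking walks positions 1-3-5-2-4; Arden is ranked above Ivery even though Ivery lies between Arden and the peak Dunmore on the axis — preferences dip and rise again. Not single-peaked.
Bloc 2: ranking walks positions 5-3-2-1-4; Arden is ranked above Fairlea even though Fairlea lies between Arden and the peak Elsford on the axis — preferences dip and rise again. Not single-peaked.
Bloc 3 (peak Dunmore at position 1): ranking walks positions 1-2-3-4-5, expanding outward from the peak — single-peaked.
Bloc 4 (peak Arden at position 3): ranking walks positions 3-2-1-4-5, expanding outward from the peak — single-peaked.
Bloc 5 (peak Fairlea at position 4): ranking walks positions 4-3-2-5-1, expanding outward from the peak — single-peaked.
Bloc 1 violates single-peakedness, so the profile is not single-peaked on this axis.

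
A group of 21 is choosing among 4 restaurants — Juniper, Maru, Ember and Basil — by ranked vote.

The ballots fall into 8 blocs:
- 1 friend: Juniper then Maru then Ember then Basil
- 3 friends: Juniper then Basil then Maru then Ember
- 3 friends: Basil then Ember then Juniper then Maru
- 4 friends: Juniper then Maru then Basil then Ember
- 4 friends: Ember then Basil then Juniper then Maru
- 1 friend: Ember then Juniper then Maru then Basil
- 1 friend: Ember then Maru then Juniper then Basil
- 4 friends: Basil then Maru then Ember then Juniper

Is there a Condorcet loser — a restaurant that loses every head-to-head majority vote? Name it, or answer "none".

none

Head-to-head results (21 friends):
Juniper vs Maru: 1+3+3+4+4+1 = 16 for Juniper, 5 for Maru — Juniper by 16–5.
Juniper vs Ember: Juniper is ranked higher on 1+3+4 = 8 ballots, Ember on 13. Ember wins 13–8.
Juniper vs Basil: Juniper preferred on 1+3+4+1+1 = 10 ballots; Basil wins 11–10.
Maru vs Ember: Maru preferred on 1+3+4+4 = 12 ballots; Maru wins 12–9.
Maru–Basil: Basil 14–7.
Ember vs Basil: Basil, 14–7.
Every restaurant wins at least one matchup (Juniper beats Maru; Maru beats Ember; Ember beats Juniper; Basil beats Juniper), so there is no Condorcet loser.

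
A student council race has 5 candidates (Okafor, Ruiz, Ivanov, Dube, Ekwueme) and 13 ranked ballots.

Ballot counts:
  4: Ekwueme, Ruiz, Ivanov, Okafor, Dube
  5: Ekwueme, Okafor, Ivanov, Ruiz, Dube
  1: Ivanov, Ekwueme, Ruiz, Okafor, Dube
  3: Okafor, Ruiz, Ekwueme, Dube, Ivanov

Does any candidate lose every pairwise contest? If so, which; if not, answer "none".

Dube

Pairwise majorities:
Okafor vs Ruiz: Okafor, 8–5.
Okafor vs Ivanov: 5+3 = 8 for Okafor, 5 for Ivanov — Okafor by 8–5.
Okafor vs Dube: 4+5+1+3 = 13 for Okafor, 0 for Dube — Okafor by 13–0.
Okafor vs Ekwueme: 3 to 10, Ekwueme.
Ruiz vs Ivanov: Ruiz, 7–6.
Ruiz vs Dube: Ruiz, 13–0.
Ruiz vs Ekwueme: 3 for Ruiz, 10 for Ekwueme — Ekwueme by 10–3.
Ivanov vs Dube: 10 to 3, Ivanov.
Ivanov–Ekwueme: Ekwueme 12–1.
Dube vs Ekwueme: Ekwueme, 13–0.
Dube is beaten in every head-to-head and is the Condorcet loser.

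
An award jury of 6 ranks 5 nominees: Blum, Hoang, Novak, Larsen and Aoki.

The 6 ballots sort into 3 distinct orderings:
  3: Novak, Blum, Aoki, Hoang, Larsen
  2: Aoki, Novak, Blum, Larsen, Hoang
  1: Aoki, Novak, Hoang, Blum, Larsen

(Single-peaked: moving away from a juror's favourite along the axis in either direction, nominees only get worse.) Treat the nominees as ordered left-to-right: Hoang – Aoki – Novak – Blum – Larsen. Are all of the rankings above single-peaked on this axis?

Axis positions: Hoang=1, Aoki=2, Novak=3, Blum=4, Larsen=5.
Group 1 (peak Novak at position 3): ranking walks positions 3-4-2-1-5, expanding outward from the peak — single-peaked.
Group 2 (peak Aoki at position 2): ranking walks positions 2-3-4-5-1, expanding outward from the peak — single-peaked.
Group 3 (peak Aoki at position 2): ranking walks positions 2-3-1-4-5, expanding outward from the peak — single-peaked.
Every ranking is single-peaked on this axis.

yes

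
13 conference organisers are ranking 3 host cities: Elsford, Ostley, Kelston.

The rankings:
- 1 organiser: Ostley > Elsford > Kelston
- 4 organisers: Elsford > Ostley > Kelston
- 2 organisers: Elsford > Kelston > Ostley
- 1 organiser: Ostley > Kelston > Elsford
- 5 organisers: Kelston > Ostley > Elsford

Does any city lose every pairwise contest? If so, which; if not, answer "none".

Head-to-head results (13 organisers):
Elsford vs Ostley: Ostley, 7–6.
Elsford vs Kelston: 7 to 6, Elsford.
Ostley vs Kelston: 6 to 7, Kelston.
Each city has at least one pairwise win (Elsford beats Kelston; Ostley beats Elsford; Kelston beats Ostley) — no Condorcet loser.

none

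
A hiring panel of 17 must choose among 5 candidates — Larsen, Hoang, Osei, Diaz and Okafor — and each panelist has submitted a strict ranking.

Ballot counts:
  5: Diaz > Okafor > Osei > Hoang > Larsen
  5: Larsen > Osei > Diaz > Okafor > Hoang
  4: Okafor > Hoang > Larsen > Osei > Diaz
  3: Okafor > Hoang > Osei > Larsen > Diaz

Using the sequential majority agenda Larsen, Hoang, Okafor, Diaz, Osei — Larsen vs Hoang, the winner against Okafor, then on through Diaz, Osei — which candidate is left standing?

Osei

Round 1: Larsen vs Hoang — 5–12, Hoang advances.
Round 2: Hoang vs Okafor — 0–17, Okafor advances.
Round 3: Okafor vs Diaz — 7–10, Diaz advances.
Round 4: Diaz vs Osei — 5–12, Osei advances.
Osei survives the agenda.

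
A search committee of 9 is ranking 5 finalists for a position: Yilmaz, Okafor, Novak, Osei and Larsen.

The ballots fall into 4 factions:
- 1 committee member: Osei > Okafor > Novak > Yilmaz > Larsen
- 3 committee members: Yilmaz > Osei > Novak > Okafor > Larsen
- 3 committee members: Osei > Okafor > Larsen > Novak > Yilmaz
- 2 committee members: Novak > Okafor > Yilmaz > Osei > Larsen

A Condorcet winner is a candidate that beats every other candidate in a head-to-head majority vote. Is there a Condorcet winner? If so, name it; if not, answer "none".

Pairwise majorities:
Yilmaz vs Okafor: Okafor wins 6–3.
Yilmaz–Novak: Novak 6–3.
Yilmaz vs Osei: Yilmaz wins 5–4.
Yilmaz–Larsen: Yilmaz 6–3.
Okafor vs Novak: Novak wins 5–4.
Okafor–Osei: Osei 7–2.
Okafor vs Larsen: Okafor wins 9–0.
Novak vs Osei: Osei wins 7–2.
Novak vs Larsen: Novak wins 6–3.
Osei vs Larsen: Osei wins 9–0.
Each candidate drops at least one matchup (Yilmaz loses to Okafor; Okafor loses to Novak; Novak loses to Osei; Osei loses to Yilmaz; Larsen loses to Yilmaz); the cycle Yilmaz → Osei → Okafor → Yilmaz rules out a Condorcet winner.

none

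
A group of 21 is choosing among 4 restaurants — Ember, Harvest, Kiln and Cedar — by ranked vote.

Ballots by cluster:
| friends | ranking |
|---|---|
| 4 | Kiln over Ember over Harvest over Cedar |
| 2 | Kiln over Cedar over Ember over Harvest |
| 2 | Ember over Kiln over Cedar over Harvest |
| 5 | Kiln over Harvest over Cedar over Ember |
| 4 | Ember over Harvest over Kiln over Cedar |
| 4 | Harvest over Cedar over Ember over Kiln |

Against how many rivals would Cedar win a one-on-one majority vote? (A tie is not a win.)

Cedar against each rival (21 friends):
Cedar vs Ember: Cedar preferred on 2+5+4 = 11 ballots; Cedar wins 11–10.
Cedar vs Harvest: Harvest, 17–4.
Cedar–Kiln: Kiln 17–4.
Cedar beats Ember; loses to Harvest, Kiln — 1 pairwise win.

1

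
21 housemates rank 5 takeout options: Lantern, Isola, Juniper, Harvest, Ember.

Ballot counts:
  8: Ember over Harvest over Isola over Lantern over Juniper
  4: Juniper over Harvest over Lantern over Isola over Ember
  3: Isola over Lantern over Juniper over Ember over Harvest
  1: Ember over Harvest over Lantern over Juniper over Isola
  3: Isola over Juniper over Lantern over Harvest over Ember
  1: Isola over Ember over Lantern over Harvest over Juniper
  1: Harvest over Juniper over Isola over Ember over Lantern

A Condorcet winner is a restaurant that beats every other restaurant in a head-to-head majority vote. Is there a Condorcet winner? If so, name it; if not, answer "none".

none

Pairwise majorities:
Lantern vs Isola: 4+1 = 5 for Lantern, 16 for Isola — Isola by 16–5.
Lantern vs Juniper: Lantern preferred on 8+3+1+1 = 13 ballots; Lantern wins 13–8.
Lantern vs Harvest: 7 to 14, Harvest.
Lantern vs Ember: Lantern preferred on 4+3+3 = 10 ballots; Ember wins 11–10.
Isola vs Juniper: 8+3+3+1 = 15 for Isola, 6 for Juniper — Isola by 15–6.
Isola vs Harvest: Isola preferred on 3+3+1 = 7 ballots; Harvest wins 14–7.
Isola vs Ember: 12 to 9, Isola.
Juniper vs Harvest: 4+3+3 = 10 for Juniper, 11 for Harvest — Harvest by 11–10.
Juniper vs Ember: 11 to 10, Juniper.
Harvest vs Ember: Harvest preferred on 4+3+1 = 8 ballots; Ember wins 13–8.
No restaurant is unbeaten: Lantern loses to Isola; Isola loses to Harvest; Juniper loses to Lantern; Harvest loses to Ember; Ember loses to Isola. In particular Lantern beats Juniper beats Ember beats Lantern is a majority cycle — no Condorcet winner exists.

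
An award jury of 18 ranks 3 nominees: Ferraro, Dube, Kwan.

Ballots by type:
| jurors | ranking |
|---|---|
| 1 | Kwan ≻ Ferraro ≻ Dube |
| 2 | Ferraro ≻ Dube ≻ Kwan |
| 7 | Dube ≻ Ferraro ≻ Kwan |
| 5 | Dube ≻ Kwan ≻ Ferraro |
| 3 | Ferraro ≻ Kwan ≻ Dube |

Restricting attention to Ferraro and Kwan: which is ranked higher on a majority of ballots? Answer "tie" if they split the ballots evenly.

Ballots ranking Ferraro above Kwan: 2 + 7 + 3 = 12.
Ballots ranking Kwan above Ferraro: 18 − 12 = 6.
Ferraro wins the head-to-head 12–6.

Ferraro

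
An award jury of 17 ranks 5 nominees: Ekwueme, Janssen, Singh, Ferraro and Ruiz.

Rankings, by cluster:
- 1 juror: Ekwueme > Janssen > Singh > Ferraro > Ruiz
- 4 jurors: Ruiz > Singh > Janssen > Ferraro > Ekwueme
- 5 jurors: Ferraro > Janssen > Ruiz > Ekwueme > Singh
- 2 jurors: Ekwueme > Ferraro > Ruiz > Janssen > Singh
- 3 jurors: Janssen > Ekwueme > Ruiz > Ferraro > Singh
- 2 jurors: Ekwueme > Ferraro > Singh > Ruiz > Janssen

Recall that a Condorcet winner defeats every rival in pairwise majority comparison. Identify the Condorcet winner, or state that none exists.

Head-to-head results (17 jurors):
Ekwueme vs Janssen: 1+2+2 = 5 for Ekwueme, 12 for Janssen — Janssen by 12–5.
Ekwueme vs Singh: Ekwueme wins 13–4.
Ekwueme vs Ferraro: Ferraro wins 9–8.
Ekwueme vs Ruiz: Ekwueme preferred on 1+2+3+2 = 8 ballots; Ruiz wins 9–8.
Janssen vs Singh: Janssen, 11–6.
Janssen vs Ferraro: Ferraro wins 9–8.
Janssen vs Ruiz: 9 to 8, Janssen.
Singh vs Ferraro: Ferraro wins 12–5.
Singh vs Ruiz: 1+2 = 3 for Singh, 14 for Ruiz — Ruiz by 14–3.
Ferraro vs Ruiz: Ferraro preferred on 1+5+2+2 = 10 ballots; Ferraro wins 10–7.
Ferraro defeats every rival head-to-head and is the Condorcet winner.

Ferraro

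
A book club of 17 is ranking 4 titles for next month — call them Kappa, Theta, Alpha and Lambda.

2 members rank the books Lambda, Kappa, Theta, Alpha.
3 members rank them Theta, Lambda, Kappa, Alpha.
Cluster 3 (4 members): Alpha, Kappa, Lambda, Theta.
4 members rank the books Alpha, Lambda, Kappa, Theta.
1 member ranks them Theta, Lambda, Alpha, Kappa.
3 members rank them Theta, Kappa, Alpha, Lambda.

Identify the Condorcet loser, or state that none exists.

Head-to-head results (17 members):
Kappa vs Theta: Kappa wins 10–7.
Kappa vs Alpha: 8 to 9, Alpha.
Kappa vs Lambda: Lambda, 10–7.
Theta vs Alpha: Theta wins 9–8.
Theta vs Lambda: 3+1+3 = 7 for Theta, 10 for Lambda — Lambda by 10–7.
Alpha vs Lambda: 11 to 6, Alpha.
Each book has at least one pairwise win (Kappa beats Theta; Theta beats Alpha; Alpha beats Kappa; Lambda beats Kappa) — no Condorcet loser.

none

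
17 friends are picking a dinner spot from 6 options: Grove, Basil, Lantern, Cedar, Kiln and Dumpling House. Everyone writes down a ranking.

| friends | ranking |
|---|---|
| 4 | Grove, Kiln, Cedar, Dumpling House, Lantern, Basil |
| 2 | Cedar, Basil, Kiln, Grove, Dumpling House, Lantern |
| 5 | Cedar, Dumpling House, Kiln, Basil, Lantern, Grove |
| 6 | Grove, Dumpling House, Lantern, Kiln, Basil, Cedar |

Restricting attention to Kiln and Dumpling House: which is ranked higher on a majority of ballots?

Ballots ranking Kiln above Dumpling House: 4 + 2 = 6.
Ballots ranking Dumpling House above Kiln: 17 − 6 = 11.
Dumpling House wins the head-to-head 11–6.

Dumpling House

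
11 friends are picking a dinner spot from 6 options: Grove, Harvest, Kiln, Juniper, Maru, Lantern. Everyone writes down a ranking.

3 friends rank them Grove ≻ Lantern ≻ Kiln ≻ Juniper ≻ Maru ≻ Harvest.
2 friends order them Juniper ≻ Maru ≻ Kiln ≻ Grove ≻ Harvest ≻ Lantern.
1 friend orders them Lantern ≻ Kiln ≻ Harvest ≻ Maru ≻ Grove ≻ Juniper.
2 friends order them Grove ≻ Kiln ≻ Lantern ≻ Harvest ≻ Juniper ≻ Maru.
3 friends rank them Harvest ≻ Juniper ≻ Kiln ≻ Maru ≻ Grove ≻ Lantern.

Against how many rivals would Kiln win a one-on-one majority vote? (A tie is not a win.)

5

Kiln against each rival (11 friends):
Kiln vs Grove: Kiln preferred on 2+1+3 = 6 ballots; Kiln wins 6–5.
Kiln vs Harvest: Kiln, 8–3.
Kiln vs Juniper: Kiln wins 6–5.
Kiln vs Maru: Kiln is ranked higher on 3+1+2+3 = 9 ballots, Maru on 2. Kiln wins 9–2.
Kiln vs Lantern: Kiln preferred on 2+2+3 = 7 ballots; Kiln wins 7–4.
Kiln beats Grove, Harvest, Juniper, Maru, Lantern — 5 pairwise wins.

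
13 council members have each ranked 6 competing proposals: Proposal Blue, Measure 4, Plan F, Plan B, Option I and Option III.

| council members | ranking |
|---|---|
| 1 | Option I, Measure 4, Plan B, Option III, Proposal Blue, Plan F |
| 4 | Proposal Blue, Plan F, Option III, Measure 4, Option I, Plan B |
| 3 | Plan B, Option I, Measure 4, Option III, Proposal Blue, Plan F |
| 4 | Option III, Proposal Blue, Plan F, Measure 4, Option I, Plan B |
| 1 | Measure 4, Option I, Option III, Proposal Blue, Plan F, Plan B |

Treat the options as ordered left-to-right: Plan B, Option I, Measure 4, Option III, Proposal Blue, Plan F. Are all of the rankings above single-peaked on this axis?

Axis positions: Plan B=1, Option I=2, Measure 4=3, Option III=4, Proposal Blue=5, Plan F=6.
Faction 1 (peak Option I at position 2): ranking walks positions 2-3-1-4-5-6, expanding outward from the peak — single-peaked.
Faction 2 (peak Proposal Blue at position 5): ranking walks positions 5-6-4-3-2-1, expanding outward from the peak — single-peaked.
Faction 3 (peak Plan B at position 1): ranking walks positions 1-2-3-4-5-6, expanding outward from the peak — single-peaked.
Faction 4 (peak Option III at position 4): ranking walks positions 4-5-6-3-2-1, expanding outward from the peak — single-peaked.
Faction 5 (peak Measure 4 at position 3): ranking walks positions 3-2-4-5-6-1, expanding outward from the peak — single-peaked.
Every ranking is single-peaked on this axis.

yes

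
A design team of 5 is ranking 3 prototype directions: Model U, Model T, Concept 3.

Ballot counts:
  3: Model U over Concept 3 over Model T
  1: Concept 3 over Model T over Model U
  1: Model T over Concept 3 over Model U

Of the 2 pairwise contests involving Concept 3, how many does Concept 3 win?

Concept 3 against each rival (5 engineers):
Concept 3 vs Model U: 2 to 3, Model U.
Concept 3–Model T: Concept 3 4–1.
Concept 3 beats Model T; loses to Model U — 1 pairwise win.

1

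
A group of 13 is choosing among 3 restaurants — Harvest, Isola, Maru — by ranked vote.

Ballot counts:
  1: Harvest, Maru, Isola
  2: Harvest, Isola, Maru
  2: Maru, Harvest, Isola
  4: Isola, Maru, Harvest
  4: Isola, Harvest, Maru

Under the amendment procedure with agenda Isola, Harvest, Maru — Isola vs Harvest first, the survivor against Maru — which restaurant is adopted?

Isola

Round 1: Isola vs Harvest — 8–5, Isola advances.
Round 2: Isola vs Maru — 10–3, Isola advances.
Isola survives the agenda.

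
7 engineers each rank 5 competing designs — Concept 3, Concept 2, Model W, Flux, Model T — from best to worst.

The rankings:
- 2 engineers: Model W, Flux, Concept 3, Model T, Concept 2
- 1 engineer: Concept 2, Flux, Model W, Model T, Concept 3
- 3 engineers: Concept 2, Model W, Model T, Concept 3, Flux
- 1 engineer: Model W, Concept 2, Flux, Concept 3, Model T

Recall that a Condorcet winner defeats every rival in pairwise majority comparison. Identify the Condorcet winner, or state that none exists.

Check each pair by majority over 7 ballots:
Concept 3–Concept 2: Concept 2 5–2.
Concept 3–Model W: Model W 7–0.
Concept 3 vs Flux: Flux wins 4–3.
Concept 3–Model T: Model T 4–3.
Concept 2 vs Model W: Concept 2, 4–3.
Concept 2–Flux: Concept 2 5–2.
Concept 2 vs Model T: Concept 2, 5–2.
Model W vs Flux: Model W, 6–1.
Model W vs Model T: Model W wins 7–0.
Flux vs Model T: Flux wins 4–3.
Only Concept 2 has no losses; Concept 2 is the Condorcet winner.

Concept 2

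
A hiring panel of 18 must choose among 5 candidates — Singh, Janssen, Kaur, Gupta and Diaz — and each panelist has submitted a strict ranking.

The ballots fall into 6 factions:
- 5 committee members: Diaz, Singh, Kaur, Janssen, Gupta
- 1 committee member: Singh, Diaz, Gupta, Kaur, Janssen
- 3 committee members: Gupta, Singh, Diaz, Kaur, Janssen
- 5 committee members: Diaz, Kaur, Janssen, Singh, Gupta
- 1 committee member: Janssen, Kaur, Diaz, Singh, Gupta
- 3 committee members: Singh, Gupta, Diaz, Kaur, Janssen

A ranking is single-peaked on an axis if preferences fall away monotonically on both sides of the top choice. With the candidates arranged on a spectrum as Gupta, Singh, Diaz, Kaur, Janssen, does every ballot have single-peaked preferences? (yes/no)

yes

Axis positions: Gupta=1, Singh=2, Diaz=3, Kaur=4, Janssen=5.
Faction 1 (peak Diaz at position 3): ranking walks positions 3-2-4-5-1, expanding outward from the peak — single-peaked.
Faction 2 (peak Singh at position 2): ranking walks positions 2-3-1-4-5, expanding outward from the peak — single-peaked.
Faction 3 (peak Gupta at position 1): ranking walks positions 1-2-3-4-5, expanding outward from the peak — single-peaked.
Faction 4 (peak Diaz at position 3): ranking walks positions 3-4-5-2-1, expanding outward from the peak — single-peaked.
Faction 5 (peak Janssen at position 5): ranking walks positions 5-4-3-2-1, expanding outward from the peak — single-peaked.
Faction 6 (peak Singh at position 2): ranking walks positions 2-1-3-4-5, expanding outward from the peak — single-peaked.
Every ranking is single-peaked on this axis.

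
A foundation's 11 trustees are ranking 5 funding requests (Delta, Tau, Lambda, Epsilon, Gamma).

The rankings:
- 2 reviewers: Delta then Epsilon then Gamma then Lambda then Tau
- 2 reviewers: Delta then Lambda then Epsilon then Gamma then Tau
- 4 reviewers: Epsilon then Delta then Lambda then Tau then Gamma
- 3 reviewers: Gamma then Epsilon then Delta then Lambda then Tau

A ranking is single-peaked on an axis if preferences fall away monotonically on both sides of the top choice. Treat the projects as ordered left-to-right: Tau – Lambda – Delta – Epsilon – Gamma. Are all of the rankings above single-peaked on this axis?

Axis positions: Tau=1, Lambda=2, Delta=3, Epsilon=4, Gamma=5.
Group 1 (peak Delta at position 3): ranking walks positions 3-4-5-2-1, expanding outward from the peak — single-peaked.
Group 2 (peak Delta at position 3): ranking walks positions 3-2-4-5-1, expanding outward from the peak — single-peaked.
Group 3 (peak Epsilon at position 4): ranking walks positions 4-3-2-1-5, expanding outward from the peak — single-peaked.
Group 4 (peak Gamma at position 5): ranking walks positions 5-4-3-2-1, expanding outward from the peak — single-peaked.
Every ranking is single-peaked on this axis.

yes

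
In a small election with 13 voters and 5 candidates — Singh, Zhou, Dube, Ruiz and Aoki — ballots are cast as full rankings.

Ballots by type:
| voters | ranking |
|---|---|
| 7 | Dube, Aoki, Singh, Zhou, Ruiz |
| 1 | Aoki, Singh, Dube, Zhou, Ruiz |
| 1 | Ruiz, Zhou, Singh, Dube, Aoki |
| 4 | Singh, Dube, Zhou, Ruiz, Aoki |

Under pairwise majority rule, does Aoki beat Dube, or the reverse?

Ballots ranking Aoki above Dube: 1.
Ballots ranking Dube above Aoki: 13 − 1 = 12.
Dube wins the head-to-head 12–1.

Dube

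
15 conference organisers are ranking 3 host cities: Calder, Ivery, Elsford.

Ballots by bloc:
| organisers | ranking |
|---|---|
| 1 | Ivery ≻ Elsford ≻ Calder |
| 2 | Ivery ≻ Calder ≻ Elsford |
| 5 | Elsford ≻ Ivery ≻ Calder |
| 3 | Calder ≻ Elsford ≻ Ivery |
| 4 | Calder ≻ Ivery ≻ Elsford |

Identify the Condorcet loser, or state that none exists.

none

Pairwise majorities:
Calder vs Ivery: Calder is ranked higher on 3+4 = 7 ballots, Ivery on 8. Ivery wins 8–7.
Calder vs Elsford: Calder is ranked higher on 2+3+4 = 9 ballots, Elsford on 6. Calder wins 9–6.
Ivery vs Elsford: Elsford, 8–7.
Every city wins at least one matchup (Calder beats Elsford; Ivery beats Calder; Elsford beats Ivery), so there is no Condorcet loser.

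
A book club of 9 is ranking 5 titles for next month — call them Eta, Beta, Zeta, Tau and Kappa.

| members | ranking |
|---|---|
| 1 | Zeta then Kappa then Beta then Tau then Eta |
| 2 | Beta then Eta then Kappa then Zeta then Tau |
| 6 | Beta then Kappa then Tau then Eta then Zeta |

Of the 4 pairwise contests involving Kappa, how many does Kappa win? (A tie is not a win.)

Kappa against each rival (9 members):
Kappa vs Eta: Kappa is ranked higher on 1+6 = 7 ballots, Eta on 2. Kappa wins 7–2.
Kappa–Beta: Beta 8–1.
Kappa vs Zeta: Kappa, 8–1.
Kappa vs Tau: Kappa is ranked higher on 1+2+6 = 9 ballots, Tau on 0. Kappa wins 9–0.
Kappa beats Eta, Zeta, Tau; loses to Beta — 3 pairwise wins.

3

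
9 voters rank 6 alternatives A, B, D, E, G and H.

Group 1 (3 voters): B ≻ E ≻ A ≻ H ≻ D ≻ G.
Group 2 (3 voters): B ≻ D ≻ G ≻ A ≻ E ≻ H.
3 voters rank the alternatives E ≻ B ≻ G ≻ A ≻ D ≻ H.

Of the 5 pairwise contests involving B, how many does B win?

B against each rival (9 voters):
B vs A: 3+3+3 = 9 for B, 0 for A — B by 9–0.
B vs D: B, 9–0.
B vs E: B is ranked higher on 3+3 = 6 ballots, E on 3. B wins 6–3.
B vs G: B preferred on 3+3+3 = 9 ballots; B wins 9–0.
B vs H: B wins 9–0.
B beats A, D, E, G, H — 5 pairwise wins.

5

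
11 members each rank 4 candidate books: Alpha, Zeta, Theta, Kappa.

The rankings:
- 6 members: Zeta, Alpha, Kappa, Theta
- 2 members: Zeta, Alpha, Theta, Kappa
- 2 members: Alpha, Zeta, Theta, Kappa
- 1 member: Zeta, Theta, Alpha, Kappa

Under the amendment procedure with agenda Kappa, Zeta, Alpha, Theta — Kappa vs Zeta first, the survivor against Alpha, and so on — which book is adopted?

Round 1: Kappa vs Zeta — 0–11, Zeta advances.
Round 2: Zeta vs Alpha — 9–2, Zeta advances.
Round 3: Zeta vs Theta — 11–0, Zeta advances.
The agenda winner is Zeta.

Zeta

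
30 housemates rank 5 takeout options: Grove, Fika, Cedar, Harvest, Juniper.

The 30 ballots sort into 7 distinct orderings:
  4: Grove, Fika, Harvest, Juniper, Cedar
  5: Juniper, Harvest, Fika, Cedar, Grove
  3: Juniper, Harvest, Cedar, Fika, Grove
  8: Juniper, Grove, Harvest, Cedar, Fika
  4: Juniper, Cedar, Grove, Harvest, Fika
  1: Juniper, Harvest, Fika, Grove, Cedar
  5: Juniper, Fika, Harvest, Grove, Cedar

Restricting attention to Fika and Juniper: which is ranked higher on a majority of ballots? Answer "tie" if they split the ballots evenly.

Juniper

Ballots ranking Fika above Juniper: 4.
Ballots ranking Juniper above Fika: 30 − 4 = 26.
Juniper wins the head-to-head 26–4.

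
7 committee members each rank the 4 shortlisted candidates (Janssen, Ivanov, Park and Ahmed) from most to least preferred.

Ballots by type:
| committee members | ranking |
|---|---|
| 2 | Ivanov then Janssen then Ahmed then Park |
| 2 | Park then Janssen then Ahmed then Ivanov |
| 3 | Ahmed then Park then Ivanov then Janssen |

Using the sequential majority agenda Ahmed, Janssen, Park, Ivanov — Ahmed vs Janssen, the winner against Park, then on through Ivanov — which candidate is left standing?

Round 1: Ahmed vs Janssen — 3–4, Janssen advances.
Round 2: Janssen vs Park — 2–5, Park advances.
Round 3: Park vs Ivanov — 5–2, Park advances.
Park survives the agenda.

Park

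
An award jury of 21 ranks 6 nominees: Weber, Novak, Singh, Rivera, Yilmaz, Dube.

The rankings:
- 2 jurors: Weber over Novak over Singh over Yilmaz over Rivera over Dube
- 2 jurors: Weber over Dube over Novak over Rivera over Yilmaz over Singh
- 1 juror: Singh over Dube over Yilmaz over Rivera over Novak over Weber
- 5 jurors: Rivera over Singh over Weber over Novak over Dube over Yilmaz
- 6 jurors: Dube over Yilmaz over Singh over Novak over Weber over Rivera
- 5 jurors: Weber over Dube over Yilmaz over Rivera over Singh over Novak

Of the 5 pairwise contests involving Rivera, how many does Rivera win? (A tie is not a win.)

2

Rivera against each rival (21 jurors):
Rivera vs Weber: Weber wins 15–6.
Rivera vs Novak: Rivera wins 11–10.
Rivera vs Singh: Rivera wins 12–9.
Rivera vs Yilmaz: Yilmaz wins 14–7.
Rivera vs Dube: Rivera is ranked higher on 2+5 = 7 ballots, Dube on 14. Dube wins 14–7.
Rivera beats Novak, Singh; loses to Weber, Yilmaz, Dube — 2 pairwise wins.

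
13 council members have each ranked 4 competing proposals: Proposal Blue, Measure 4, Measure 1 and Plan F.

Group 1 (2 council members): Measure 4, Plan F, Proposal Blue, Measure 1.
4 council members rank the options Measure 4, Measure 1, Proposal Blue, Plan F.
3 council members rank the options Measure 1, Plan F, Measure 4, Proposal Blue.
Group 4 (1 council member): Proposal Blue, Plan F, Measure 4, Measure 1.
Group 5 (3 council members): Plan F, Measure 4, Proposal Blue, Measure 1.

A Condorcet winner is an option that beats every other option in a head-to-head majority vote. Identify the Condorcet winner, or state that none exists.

Head-to-head results (13 council members):
Proposal Blue vs Measure 4: Measure 4 wins 12–1.
Proposal Blue vs Measure 1: Measure 1 wins 7–6.
Proposal Blue vs Plan F: Plan F, 8–5.
Measure 4–Measure 1: Measure 4 10–3.
Measure 4 vs Plan F: Plan F wins 7–6.
Measure 1–Plan F: Measure 1 7–6.
Every option loses at least once (Proposal Blue loses to Measure 4; Measure 4 loses to Plan F; Measure 1 loses to Measure 4; Plan F loses to Measure 1). The majority relation contains the cycle Measure 4 → Measure 1 → Plan F → Measure 4, so there is no Condorcet winner.

none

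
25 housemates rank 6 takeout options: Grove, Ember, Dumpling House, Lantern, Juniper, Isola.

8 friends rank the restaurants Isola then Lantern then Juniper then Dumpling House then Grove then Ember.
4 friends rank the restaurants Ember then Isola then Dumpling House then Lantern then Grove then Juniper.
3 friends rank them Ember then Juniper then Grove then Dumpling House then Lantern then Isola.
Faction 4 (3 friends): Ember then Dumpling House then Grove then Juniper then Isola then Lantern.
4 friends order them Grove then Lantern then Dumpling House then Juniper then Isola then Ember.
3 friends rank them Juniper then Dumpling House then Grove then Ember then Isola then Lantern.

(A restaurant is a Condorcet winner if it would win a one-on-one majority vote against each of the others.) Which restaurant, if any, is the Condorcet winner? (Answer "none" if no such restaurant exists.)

Head-to-head results (25 friends):
Grove vs Ember: Grove preferred on 8+4+3 = 15 ballots; Grove wins 15–10.
Grove vs Dumpling House: 3+4 = 7 for Grove, 18 for Dumpling House — Dumpling House by 18–7.
Grove vs Lantern: 3+3+4+3 = 13 for Grove, 12 for Lantern — Grove by 13–12.
Grove vs Juniper: 11 to 14, Juniper.
Grove vs Isola: 13 to 12, Grove.
Ember vs Dumpling House: 10 to 15, Dumpling House.
Ember vs Lantern: Ember is ranked higher on 4+3+3+3 = 13 ballots, Lantern on 12. Ember wins 13–12.
Ember vs Juniper: 10 to 15, Juniper.
Ember vs Isola: 4+3+3+3 = 13 for Ember, 12 for Isola — Ember by 13–12.
Dumpling House vs Lantern: Dumpling House is ranked higher on 4+3+3+3 = 13 ballots, Lantern on 12. Dumpling House wins 13–12.
Dumpling House vs Juniper: 11 to 14, Juniper.
Dumpling House vs Isola: Dumpling House preferred on 3+3+4+3 = 13 ballots; Dumpling House wins 13–12.
Lantern vs Juniper: 8+4+4 = 16 for Lantern, 9 for Juniper — Lantern by 16–9.
Lantern vs Isola: 3+4 = 7 for Lantern, 18 for Isola — Isola by 18–7.
Juniper vs Isola: Juniper preferred on 3+3+4+3 = 13 ballots; Juniper wins 13–12.
Each restaurant drops at least one matchup (Grove loses to Dumpling House; Ember loses to Grove; Dumpling House loses to Juniper; Lantern loses to Grove; Juniper loses to Lantern; Isola loses to Grove); the cycle Grove beats Lantern beats Juniper beats Grove rules out a Condorcet winner.

none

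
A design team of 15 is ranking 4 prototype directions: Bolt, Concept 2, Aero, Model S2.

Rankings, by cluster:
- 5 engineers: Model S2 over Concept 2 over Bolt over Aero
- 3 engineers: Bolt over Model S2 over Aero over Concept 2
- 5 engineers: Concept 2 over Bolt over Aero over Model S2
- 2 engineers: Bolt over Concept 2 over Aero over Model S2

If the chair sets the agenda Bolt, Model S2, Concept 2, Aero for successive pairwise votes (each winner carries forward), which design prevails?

Round 1: Bolt vs Model S2 — 10–5, Bolt advances.
Round 2: Bolt vs Concept 2 — 5–10, Concept 2 advances.
Round 3: Concept 2 vs Aero — 12–3, Concept 2 advances.
The agenda winner is Concept 2.

Concept 2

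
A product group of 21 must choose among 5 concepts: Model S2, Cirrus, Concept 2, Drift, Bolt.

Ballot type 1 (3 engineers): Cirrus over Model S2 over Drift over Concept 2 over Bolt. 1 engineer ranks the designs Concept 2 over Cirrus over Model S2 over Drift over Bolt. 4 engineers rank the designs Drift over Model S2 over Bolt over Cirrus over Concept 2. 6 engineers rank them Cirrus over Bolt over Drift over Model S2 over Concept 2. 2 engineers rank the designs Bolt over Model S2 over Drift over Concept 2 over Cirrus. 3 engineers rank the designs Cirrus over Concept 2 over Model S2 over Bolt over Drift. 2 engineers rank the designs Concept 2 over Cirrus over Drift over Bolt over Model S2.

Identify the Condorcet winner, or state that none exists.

Cirrus

Check each pair by majority over 21 ballots:
Model S2 vs Cirrus: Cirrus wins 15–6.
Model S2 vs Concept 2: Model S2, 15–6.
Model S2 vs Drift: Drift wins 12–9.
Model S2–Bolt: Model S2 11–10.
Cirrus vs Concept 2: Cirrus, 16–5.
Cirrus vs Drift: Cirrus wins 15–6.
Cirrus vs Bolt: Cirrus, 15–6.
Concept 2 vs Drift: Drift, 15–6.
Concept 2–Bolt: Bolt 12–9.
Drift–Bolt: Bolt 11–10.
Cirrus defeats every rival head-to-head and is the Condorcet winner.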